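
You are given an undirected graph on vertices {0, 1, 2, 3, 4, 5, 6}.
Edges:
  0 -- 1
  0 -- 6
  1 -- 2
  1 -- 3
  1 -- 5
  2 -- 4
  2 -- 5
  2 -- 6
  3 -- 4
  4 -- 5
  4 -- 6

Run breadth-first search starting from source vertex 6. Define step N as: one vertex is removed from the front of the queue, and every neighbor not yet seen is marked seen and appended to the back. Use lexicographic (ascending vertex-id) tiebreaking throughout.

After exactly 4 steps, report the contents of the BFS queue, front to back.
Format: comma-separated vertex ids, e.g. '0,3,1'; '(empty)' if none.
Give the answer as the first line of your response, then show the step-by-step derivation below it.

1,5,3

step 1: dequeue 6; queue=[0,2,4]; order=6
step 2: dequeue 0; queue=[2,4,1]; order=6,0
step 3: dequeue 2; queue=[4,1,5]; order=6,0,2
step 4: dequeue 4; queue=[1,5,3]; order=6,0,2,4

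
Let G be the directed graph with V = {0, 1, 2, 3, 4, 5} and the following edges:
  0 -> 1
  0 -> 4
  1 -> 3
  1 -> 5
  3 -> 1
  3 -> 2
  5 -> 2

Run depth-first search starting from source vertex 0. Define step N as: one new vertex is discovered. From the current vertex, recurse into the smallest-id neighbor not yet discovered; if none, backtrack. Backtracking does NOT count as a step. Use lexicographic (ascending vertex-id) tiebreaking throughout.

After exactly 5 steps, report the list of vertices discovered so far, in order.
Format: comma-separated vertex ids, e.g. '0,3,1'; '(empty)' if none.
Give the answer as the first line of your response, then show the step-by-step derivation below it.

0,1,3,2,5

step 1: discover 0; path=0; order=0
step 2: discover 1; path=0>1; order=0,1
step 3: discover 3; path=0>1>3; order=0,1,3
step 4: discover 2; path=0>1>3>2; order=0,1,3,2
step 5: discover 5; path=0>1>5; order=0,1,3,2,5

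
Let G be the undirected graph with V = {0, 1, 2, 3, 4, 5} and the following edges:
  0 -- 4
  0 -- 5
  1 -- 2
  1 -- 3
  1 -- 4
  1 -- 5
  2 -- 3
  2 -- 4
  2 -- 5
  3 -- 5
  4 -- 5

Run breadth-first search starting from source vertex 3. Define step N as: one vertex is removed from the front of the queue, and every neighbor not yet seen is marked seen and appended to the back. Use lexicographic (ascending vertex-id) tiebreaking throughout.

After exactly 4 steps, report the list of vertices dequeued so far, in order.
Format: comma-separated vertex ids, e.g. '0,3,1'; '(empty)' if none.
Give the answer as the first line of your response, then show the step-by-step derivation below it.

3,1,2,5

step 1: dequeue 3; queue=[1,2,5]; order=3
step 2: dequeue 1; queue=[2,5,4]; order=3,1
step 3: dequeue 2; queue=[5,4]; order=3,1,2
step 4: dequeue 5; queue=[4,0]; order=3,1,2,5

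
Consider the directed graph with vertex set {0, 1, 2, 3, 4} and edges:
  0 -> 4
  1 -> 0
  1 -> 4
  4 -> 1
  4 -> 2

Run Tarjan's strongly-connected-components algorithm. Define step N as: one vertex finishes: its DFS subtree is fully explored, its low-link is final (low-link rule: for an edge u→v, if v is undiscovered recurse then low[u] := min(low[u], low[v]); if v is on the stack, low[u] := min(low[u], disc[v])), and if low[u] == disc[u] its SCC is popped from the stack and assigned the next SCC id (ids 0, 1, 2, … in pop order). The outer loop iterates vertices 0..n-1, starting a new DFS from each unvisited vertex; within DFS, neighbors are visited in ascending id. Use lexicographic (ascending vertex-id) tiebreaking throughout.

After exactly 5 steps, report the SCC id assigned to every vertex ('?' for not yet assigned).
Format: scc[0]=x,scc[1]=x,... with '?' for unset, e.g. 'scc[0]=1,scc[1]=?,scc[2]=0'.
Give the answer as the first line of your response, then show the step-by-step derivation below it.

scc[0]=1,scc[1]=1,scc[2]=0,scc[3]=2,scc[4]=1

step 1: low=(low[0]=0,low[1]=0,low[2]=?,low[3]=?,low[4]=1); scc=(scc[0]=?,scc[1]=?,scc[2]=?,scc[3]=?,scc[4]=?)
step 2: low=(low[0]=0,low[1]=0,low[2]=3,low[3]=?,low[4]=0); scc=(scc[0]=?,scc[1]=?,scc[2]=0,scc[3]=?,scc[4]=?)
step 3: low=(low[0]=0,low[1]=0,low[2]=3,low[3]=?,low[4]=0); scc=(scc[0]=?,scc[1]=?,scc[2]=0,scc[3]=?,scc[4]=?)
step 4: low=(low[0]=0,low[1]=0,low[2]=3,low[3]=?,low[4]=0); scc=(scc[0]=1,scc[1]=1,scc[2]=0,scc[3]=?,scc[4]=1)
step 5: low=(low[0]=0,low[1]=0,low[2]=3,low[3]=4,low[4]=0); scc=(scc[0]=1,scc[1]=1,scc[2]=0,scc[3]=2,scc[4]=1)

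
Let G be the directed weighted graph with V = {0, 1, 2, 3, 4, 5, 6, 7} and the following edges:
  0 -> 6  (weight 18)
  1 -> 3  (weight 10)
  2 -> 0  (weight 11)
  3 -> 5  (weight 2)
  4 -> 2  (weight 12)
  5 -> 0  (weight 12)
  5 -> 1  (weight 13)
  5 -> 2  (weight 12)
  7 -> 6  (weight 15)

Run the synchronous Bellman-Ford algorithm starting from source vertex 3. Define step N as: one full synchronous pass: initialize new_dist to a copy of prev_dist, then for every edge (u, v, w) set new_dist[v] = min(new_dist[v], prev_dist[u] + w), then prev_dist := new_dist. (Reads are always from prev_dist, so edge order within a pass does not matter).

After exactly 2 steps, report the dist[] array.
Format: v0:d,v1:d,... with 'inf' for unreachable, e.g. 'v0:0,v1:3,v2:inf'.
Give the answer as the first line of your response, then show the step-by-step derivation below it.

v0:14,v1:15,v2:14,v3:0,v4:inf,v5:2,v6:inf,v7:inf

step 1: dist = v0:inf,v1:inf,v2:inf,v3:0,v4:inf,v5:2,v6:inf,v7:inf
step 2: dist = v0:14,v1:15,v2:14,v3:0,v4:inf,v5:2,v6:inf,v7:inf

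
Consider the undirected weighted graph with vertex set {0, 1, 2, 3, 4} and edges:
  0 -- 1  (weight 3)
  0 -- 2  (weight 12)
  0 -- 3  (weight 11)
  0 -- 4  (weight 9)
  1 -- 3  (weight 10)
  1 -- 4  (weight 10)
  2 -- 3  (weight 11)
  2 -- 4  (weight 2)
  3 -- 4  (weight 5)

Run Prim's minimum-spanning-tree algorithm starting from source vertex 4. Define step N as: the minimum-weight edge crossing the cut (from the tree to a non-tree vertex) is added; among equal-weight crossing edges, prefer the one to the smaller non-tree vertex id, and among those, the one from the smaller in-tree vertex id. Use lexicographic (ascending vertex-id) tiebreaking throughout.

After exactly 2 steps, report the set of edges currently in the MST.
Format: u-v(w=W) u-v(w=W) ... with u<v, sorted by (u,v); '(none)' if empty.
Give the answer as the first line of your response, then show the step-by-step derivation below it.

2-4(w=2) 3-4(w=5)

step 1: add edge 2-4 (w=2); MST = {2-4(w=2)}
step 2: add edge 3-4 (w=5); MST = {2-4(w=2) 3-4(w=5)}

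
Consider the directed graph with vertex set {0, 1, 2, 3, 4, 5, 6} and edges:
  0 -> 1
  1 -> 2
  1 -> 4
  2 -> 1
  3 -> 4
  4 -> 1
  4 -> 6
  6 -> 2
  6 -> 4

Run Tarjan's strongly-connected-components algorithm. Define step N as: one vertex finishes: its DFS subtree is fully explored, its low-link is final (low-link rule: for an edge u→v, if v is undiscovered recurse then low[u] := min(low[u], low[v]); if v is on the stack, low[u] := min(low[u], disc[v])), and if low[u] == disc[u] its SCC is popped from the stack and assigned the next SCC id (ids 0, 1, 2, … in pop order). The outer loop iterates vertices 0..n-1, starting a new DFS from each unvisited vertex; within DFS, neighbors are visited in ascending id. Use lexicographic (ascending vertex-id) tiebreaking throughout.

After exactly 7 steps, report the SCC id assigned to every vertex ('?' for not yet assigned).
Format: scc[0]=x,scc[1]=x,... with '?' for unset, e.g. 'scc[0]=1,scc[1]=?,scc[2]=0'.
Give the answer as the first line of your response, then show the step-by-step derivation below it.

scc[0]=1,scc[1]=0,scc[2]=0,scc[3]=2,scc[4]=0,scc[5]=3,scc[6]=0

step 1: low=(low[0]=0,low[1]=1,low[2]=1,low[3]=?,low[4]=?,low[5]=?,low[6]=?); scc=(scc[0]=?,scc[1]=?,scc[2]=?,scc[3]=?,scc[4]=?,scc[5]=?,scc[6]=?)
step 2: low=(low[0]=0,low[1]=1,low[2]=1,low[3]=?,low[4]=1,low[5]=?,low[6]=2); scc=(scc[0]=?,scc[1]=?,scc[2]=?,scc[3]=?,scc[4]=?,scc[5]=?,scc[6]=?)
step 3: low=(low[0]=0,low[1]=1,low[2]=1,low[3]=?,low[4]=1,low[5]=?,low[6]=2); scc=(scc[0]=?,scc[1]=?,scc[2]=?,scc[3]=?,scc[4]=?,scc[5]=?,scc[6]=?)
step 4: low=(low[0]=0,low[1]=1,low[2]=1,low[3]=?,low[4]=1,low[5]=?,low[6]=2); scc=(scc[0]=?,scc[1]=0,scc[2]=0,scc[3]=?,scc[4]=0,scc[5]=?,scc[6]=0)
step 5: low=(low[0]=0,low[1]=1,low[2]=1,low[3]=?,low[4]=1,low[5]=?,low[6]=2); scc=(scc[0]=1,scc[1]=0,scc[2]=0,scc[3]=?,scc[4]=0,scc[5]=?,scc[6]=0)
step 6: low=(low[0]=0,low[1]=1,low[2]=1,low[3]=5,low[4]=1,low[5]=?,low[6]=2); scc=(scc[0]=1,scc[1]=0,scc[2]=0,scc[3]=2,scc[4]=0,scc[5]=?,scc[6]=0)
step 7: low=(low[0]=0,low[1]=1,low[2]=1,low[3]=5,low[4]=1,low[5]=6,low[6]=2); scc=(scc[0]=1,scc[1]=0,scc[2]=0,scc[3]=2,scc[4]=0,scc[5]=3,scc[6]=0)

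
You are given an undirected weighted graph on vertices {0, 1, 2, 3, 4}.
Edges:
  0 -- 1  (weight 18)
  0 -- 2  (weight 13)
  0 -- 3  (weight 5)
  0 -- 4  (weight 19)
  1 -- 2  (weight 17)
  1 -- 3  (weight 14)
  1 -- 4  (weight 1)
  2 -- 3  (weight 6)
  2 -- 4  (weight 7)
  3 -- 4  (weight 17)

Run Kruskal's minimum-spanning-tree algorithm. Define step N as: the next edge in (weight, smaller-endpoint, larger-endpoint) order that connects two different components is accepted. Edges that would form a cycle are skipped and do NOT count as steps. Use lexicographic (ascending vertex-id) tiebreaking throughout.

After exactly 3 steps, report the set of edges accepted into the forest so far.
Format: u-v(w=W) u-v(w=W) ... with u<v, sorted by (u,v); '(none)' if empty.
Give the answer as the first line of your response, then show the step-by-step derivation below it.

0-3(w=5) 1-4(w=1) 2-3(w=6)

step 1: add edge 1-4 (w=1); MST = {1-4(w=1)}
step 2: add edge 0-3 (w=5); MST = {0-3(w=5) 1-4(w=1)}
step 3: add edge 2-3 (w=6); MST = {0-3(w=5) 1-4(w=1) 2-3(w=6)}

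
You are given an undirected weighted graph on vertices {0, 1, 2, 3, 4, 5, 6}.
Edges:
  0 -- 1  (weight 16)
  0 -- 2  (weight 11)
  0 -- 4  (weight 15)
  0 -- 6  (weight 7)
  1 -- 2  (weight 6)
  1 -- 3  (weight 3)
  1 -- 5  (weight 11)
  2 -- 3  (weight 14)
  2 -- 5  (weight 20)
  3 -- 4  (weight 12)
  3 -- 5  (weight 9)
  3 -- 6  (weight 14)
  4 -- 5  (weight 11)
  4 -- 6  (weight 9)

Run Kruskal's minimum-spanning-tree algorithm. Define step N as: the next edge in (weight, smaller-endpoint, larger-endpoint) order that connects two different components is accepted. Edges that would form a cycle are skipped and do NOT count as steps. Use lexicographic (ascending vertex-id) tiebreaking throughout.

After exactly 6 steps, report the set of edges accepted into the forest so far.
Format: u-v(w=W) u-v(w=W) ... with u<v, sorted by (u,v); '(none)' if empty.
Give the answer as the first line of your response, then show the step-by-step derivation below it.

0-2(w=11) 0-6(w=7) 1-2(w=6) 1-3(w=3) 3-5(w=9) 4-6(w=9)

step 1: add edge 1-3 (w=3); MST = {1-3(w=3)}
step 2: add edge 1-2 (w=6); MST = {1-2(w=6) 1-3(w=3)}
step 3: add edge 0-6 (w=7); MST = {0-6(w=7) 1-2(w=6) 1-3(w=3)}
step 4: add edge 3-5 (w=9); MST = {0-6(w=7) 1-2(w=6) 1-3(w=3) 3-5(w=9)}
step 5: add edge 4-6 (w=9); MST = {0-6(w=7) 1-2(w=6) 1-3(w=3) 3-5(w=9) 4-6(w=9)}
step 6: add edge 0-2 (w=11); MST = {0-2(w=11) 0-6(w=7) 1-2(w=6) 1-3(w=3) 3-5(w=9) 4-6(w=9)}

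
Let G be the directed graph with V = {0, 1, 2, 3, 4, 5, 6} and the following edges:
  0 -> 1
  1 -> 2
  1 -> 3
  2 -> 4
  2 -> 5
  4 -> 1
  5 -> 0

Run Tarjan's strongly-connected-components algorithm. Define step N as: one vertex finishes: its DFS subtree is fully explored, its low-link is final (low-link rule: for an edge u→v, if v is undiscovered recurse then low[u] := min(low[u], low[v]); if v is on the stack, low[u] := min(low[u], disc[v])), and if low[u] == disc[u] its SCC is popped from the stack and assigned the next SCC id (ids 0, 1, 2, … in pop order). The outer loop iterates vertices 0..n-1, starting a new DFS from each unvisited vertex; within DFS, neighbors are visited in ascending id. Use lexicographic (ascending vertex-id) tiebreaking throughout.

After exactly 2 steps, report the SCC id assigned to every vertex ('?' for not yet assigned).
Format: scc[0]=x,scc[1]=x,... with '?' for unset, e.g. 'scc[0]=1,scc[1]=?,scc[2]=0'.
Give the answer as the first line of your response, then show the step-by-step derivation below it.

scc[0]=?,scc[1]=?,scc[2]=?,scc[3]=?,scc[4]=?,scc[5]=?,scc[6]=?

step 1: low=(low[0]=0,low[1]=1,low[2]=2,low[3]=?,low[4]=1,low[5]=?,low[6]=?); scc=(scc[0]=?,scc[1]=?,scc[2]=?,scc[3]=?,scc[4]=?,scc[5]=?,scc[6]=?)
step 2: low=(low[0]=0,low[1]=1,low[2]=1,low[3]=?,low[4]=1,low[5]=0,low[6]=?); scc=(scc[0]=?,scc[1]=?,scc[2]=?,scc[3]=?,scc[4]=?,scc[5]=?,scc[6]=?)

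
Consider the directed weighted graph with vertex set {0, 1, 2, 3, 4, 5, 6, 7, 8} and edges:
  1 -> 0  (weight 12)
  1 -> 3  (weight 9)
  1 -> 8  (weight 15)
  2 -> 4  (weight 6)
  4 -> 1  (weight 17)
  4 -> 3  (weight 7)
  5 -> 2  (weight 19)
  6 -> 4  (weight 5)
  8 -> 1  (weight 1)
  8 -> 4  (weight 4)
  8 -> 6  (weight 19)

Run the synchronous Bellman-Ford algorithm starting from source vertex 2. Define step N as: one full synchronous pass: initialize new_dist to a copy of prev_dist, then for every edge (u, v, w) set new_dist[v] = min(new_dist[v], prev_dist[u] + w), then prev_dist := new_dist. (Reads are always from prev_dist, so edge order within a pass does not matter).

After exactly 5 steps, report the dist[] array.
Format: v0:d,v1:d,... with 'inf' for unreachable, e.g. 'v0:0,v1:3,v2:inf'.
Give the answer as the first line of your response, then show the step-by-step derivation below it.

v0:35,v1:23,v2:0,v3:13,v4:6,v5:inf,v6:57,v7:inf,v8:38

step 1: dist = v0:inf,v1:inf,v2:0,v3:inf,v4:6,v5:inf,v6:inf,v7:inf,v8:inf
step 2: dist = v0:inf,v1:23,v2:0,v3:13,v4:6,v5:inf,v6:inf,v7:inf,v8:inf
step 3: dist = v0:35,v1:23,v2:0,v3:13,v4:6,v5:inf,v6:inf,v7:inf,v8:38
step 4: dist = v0:35,v1:23,v2:0,v3:13,v4:6,v5:inf,v6:57,v7:inf,v8:38
step 5: dist = v0:35,v1:23,v2:0,v3:13,v4:6,v5:inf,v6:57,v7:inf,v8:38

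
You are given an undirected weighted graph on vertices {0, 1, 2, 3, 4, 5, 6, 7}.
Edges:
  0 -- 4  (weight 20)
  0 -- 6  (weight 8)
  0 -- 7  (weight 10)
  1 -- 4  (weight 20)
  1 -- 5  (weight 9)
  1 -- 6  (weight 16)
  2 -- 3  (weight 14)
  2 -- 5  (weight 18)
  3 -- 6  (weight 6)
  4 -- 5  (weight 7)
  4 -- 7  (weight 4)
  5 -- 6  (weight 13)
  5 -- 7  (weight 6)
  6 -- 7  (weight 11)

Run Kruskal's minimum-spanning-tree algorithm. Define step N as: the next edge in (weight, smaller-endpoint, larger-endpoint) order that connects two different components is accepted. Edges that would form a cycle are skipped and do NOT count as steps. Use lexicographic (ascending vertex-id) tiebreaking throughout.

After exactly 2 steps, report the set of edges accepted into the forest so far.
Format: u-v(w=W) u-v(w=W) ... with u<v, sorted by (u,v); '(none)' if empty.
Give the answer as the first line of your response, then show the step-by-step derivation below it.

3-6(w=6) 4-7(w=4)

step 1: add edge 4-7 (w=4); MST = {4-7(w=4)}
step 2: add edge 3-6 (w=6); MST = {3-6(w=6) 4-7(w=4)}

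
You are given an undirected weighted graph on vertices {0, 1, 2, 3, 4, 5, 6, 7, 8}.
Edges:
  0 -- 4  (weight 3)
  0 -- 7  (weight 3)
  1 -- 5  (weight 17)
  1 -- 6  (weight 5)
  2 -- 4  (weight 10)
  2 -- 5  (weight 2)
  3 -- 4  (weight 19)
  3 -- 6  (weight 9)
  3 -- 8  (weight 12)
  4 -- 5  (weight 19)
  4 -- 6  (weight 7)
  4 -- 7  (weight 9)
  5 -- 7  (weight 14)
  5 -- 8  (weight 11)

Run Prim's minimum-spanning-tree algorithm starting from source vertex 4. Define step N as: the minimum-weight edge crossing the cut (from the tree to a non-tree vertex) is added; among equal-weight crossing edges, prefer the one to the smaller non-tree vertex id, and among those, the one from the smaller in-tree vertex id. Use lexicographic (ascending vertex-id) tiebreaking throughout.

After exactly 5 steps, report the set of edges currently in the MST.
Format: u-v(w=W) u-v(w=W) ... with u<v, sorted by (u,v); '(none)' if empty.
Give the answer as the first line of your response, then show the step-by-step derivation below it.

0-4(w=3) 0-7(w=3) 1-6(w=5) 3-6(w=9) 4-6(w=7)

step 1: add edge 0-4 (w=3); MST = {0-4(w=3)}
step 2: add edge 0-7 (w=3); MST = {0-4(w=3) 0-7(w=3)}
step 3: add edge 4-6 (w=7); MST = {0-4(w=3) 0-7(w=3) 4-6(w=7)}
step 4: add edge 1-6 (w=5); MST = {0-4(w=3) 0-7(w=3) 1-6(w=5) 4-6(w=7)}
step 5: add edge 3-6 (w=9); MST = {0-4(w=3) 0-7(w=3) 1-6(w=5) 3-6(w=9) 4-6(w=7)}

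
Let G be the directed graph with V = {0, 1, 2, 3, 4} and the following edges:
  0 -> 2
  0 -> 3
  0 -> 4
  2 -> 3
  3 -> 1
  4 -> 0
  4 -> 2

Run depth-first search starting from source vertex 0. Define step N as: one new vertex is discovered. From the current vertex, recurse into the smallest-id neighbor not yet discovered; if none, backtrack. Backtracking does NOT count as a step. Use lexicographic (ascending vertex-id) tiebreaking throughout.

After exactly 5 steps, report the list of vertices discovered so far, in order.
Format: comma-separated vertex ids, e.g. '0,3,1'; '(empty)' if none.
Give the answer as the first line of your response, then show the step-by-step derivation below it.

0,2,3,1,4

step 1: discover 0; path=0; order=0
step 2: discover 2; path=0>2; order=0,2
step 3: discover 3; path=0>2>3; order=0,2,3
step 4: discover 1; path=0>2>3>1; order=0,2,3,1
step 5: discover 4; path=0>4; order=0,2,3,1,4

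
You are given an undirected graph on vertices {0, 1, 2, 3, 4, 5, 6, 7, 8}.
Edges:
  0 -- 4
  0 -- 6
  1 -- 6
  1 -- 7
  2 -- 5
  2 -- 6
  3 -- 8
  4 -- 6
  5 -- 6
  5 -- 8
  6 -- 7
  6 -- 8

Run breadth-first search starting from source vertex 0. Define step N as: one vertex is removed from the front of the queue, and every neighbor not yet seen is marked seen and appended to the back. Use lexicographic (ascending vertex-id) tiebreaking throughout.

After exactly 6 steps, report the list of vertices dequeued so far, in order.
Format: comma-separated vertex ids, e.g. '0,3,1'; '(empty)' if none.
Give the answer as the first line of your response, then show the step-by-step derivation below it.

0,4,6,1,2,5

step 1: dequeue 0; queue=[4,6]; order=0
step 2: dequeue 4; queue=[6]; order=0,4
step 3: dequeue 6; queue=[1,2,5,7,8]; order=0,4,6
step 4: dequeue 1; queue=[2,5,7,8]; order=0,4,6,1
step 5: dequeue 2; queue=[5,7,8]; order=0,4,6,1,2
step 6: dequeue 5; queue=[7,8]; order=0,4,6,1,2,5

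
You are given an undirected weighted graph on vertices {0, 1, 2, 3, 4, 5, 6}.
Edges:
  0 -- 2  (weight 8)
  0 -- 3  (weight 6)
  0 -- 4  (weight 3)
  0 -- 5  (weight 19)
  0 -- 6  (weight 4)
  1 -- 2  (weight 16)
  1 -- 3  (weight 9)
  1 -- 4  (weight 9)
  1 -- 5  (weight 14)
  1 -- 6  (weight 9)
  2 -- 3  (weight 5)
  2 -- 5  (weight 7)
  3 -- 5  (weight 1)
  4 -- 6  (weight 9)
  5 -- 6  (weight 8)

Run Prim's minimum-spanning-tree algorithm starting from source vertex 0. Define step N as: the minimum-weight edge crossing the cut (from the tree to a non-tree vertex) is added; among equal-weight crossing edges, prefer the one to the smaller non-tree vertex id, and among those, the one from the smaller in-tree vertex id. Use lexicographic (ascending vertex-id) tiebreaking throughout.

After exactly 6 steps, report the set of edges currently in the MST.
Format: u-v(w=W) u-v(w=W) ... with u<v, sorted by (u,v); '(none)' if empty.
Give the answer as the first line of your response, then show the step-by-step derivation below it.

0-3(w=6) 0-4(w=3) 0-6(w=4) 1-3(w=9) 2-3(w=5) 3-5(w=1)

step 1: add edge 0-4 (w=3); MST = {0-4(w=3)}
step 2: add edge 0-6 (w=4); MST = {0-4(w=3) 0-6(w=4)}
step 3: add edge 0-3 (w=6); MST = {0-3(w=6) 0-4(w=3) 0-6(w=4)}
step 4: add edge 3-5 (w=1); MST = {0-3(w=6) 0-4(w=3) 0-6(w=4) 3-5(w=1)}
step 5: add edge 2-3 (w=5); MST = {0-3(w=6) 0-4(w=3) 0-6(w=4) 2-3(w=5) 3-5(w=1)}
step 6: add edge 1-3 (w=9); MST = {0-3(w=6) 0-4(w=3) 0-6(w=4) 1-3(w=9) 2-3(w=5) 3-5(w=1)}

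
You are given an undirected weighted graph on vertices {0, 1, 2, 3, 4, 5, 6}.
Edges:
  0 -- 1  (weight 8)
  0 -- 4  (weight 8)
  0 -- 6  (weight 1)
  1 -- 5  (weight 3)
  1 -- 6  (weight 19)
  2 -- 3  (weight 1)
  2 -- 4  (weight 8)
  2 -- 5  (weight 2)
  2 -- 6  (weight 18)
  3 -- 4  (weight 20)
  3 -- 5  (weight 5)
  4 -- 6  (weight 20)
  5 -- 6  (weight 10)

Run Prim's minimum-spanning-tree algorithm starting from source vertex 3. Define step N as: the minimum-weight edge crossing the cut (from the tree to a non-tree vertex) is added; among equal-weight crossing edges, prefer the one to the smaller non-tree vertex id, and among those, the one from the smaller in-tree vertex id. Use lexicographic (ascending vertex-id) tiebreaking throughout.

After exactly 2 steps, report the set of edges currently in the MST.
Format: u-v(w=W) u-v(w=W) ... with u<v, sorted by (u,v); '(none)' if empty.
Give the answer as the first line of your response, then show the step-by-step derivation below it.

2-3(w=1) 2-5(w=2)

step 1: add edge 2-3 (w=1); MST = {2-3(w=1)}
step 2: add edge 2-5 (w=2); MST = {2-3(w=1) 2-5(w=2)}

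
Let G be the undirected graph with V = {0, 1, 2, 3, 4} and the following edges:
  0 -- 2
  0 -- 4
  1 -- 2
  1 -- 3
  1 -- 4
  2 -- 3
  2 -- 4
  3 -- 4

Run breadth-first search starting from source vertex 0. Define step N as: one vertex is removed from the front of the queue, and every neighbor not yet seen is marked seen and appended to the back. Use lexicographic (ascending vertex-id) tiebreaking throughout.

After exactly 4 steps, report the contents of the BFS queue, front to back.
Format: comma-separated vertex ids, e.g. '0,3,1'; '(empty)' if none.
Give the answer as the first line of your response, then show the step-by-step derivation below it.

3

step 1: dequeue 0; queue=[2,4]; order=0
step 2: dequeue 2; queue=[4,1,3]; order=0,2
step 3: dequeue 4; queue=[1,3]; order=0,2,4
step 4: dequeue 1; queue=[3]; order=0,2,4,1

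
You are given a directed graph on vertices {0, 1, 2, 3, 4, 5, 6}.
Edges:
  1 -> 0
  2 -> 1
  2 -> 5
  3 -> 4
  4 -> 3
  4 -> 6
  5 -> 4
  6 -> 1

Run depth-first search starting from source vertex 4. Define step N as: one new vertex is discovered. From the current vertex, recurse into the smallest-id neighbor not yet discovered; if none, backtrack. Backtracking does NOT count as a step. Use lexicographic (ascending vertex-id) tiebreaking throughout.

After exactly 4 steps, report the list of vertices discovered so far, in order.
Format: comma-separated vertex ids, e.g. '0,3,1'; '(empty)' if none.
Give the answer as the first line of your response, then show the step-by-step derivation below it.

4,3,6,1

step 1: discover 4; path=4; order=4
step 2: discover 3; path=4>3; order=4,3
step 3: discover 6; path=4>6; order=4,3,6
step 4: discover 1; path=4>6>1; order=4,3,6,1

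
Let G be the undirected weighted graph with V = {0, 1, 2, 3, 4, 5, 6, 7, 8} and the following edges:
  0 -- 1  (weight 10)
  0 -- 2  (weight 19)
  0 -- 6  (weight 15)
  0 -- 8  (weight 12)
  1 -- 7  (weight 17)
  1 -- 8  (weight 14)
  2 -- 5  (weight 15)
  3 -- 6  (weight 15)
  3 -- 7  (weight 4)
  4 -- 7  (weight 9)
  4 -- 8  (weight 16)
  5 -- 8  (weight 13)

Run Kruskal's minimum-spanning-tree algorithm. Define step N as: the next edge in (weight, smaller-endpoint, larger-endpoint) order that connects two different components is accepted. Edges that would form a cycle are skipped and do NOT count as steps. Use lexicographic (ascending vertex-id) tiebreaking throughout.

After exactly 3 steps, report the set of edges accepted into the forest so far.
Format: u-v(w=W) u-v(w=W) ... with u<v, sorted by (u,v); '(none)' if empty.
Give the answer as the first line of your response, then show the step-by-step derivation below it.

0-1(w=10) 3-7(w=4) 4-7(w=9)

step 1: add edge 3-7 (w=4); MST = {3-7(w=4)}
step 2: add edge 4-7 (w=9); MST = {3-7(w=4) 4-7(w=9)}
step 3: add edge 0-1 (w=10); MST = {0-1(w=10) 3-7(w=4) 4-7(w=9)}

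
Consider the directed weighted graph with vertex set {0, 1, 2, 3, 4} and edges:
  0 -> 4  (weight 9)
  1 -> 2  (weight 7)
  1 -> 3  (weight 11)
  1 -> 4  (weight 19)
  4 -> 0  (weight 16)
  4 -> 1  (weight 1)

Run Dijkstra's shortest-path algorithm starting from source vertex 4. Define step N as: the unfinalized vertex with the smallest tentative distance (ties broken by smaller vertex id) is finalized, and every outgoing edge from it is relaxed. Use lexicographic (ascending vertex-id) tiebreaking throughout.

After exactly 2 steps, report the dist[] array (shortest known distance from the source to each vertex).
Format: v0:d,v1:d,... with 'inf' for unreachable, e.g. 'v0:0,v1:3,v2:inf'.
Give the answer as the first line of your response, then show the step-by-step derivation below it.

v0:16,v1:1,v2:8,v3:12,v4:0

step 1: dist = v0:16,v1:1,v2:inf,v3:inf,v4:0
step 2: dist = v0:16,v1:1,v2:8,v3:12,v4:0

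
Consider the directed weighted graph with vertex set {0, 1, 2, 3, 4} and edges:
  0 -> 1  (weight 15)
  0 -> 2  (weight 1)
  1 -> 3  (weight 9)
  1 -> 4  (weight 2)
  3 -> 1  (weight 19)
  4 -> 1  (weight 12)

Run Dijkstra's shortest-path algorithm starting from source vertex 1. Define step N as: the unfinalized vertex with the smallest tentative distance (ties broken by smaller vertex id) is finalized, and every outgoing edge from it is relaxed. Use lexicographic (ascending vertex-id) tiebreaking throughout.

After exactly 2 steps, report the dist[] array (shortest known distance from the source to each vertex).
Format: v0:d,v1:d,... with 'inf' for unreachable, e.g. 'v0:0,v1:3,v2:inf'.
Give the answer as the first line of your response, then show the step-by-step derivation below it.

v0:inf,v1:0,v2:inf,v3:9,v4:2

step 1: dist = v0:inf,v1:0,v2:inf,v3:9,v4:2
step 2: dist = v0:inf,v1:0,v2:inf,v3:9,v4:2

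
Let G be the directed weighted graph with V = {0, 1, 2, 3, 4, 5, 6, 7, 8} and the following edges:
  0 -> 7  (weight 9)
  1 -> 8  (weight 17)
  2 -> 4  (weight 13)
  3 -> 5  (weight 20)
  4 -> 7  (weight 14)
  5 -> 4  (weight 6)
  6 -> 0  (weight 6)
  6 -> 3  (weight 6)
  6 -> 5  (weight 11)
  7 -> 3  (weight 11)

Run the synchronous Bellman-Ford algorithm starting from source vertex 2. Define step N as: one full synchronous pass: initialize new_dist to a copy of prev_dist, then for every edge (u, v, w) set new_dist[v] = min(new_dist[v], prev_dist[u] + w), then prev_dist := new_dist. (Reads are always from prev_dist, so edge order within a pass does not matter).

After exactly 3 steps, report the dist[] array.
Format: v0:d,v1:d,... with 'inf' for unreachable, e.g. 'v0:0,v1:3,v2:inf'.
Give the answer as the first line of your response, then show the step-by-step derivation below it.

v0:inf,v1:inf,v2:0,v3:38,v4:13,v5:inf,v6:inf,v7:27,v8:inf

step 1: dist = v0:inf,v1:inf,v2:0,v3:inf,v4:13,v5:inf,v6:inf,v7:inf,v8:inf
step 2: dist = v0:inf,v1:inf,v2:0,v3:inf,v4:13,v5:inf,v6:inf,v7:27,v8:inf
step 3: dist = v0:inf,v1:inf,v2:0,v3:38,v4:13,v5:inf,v6:inf,v7:27,v8:inf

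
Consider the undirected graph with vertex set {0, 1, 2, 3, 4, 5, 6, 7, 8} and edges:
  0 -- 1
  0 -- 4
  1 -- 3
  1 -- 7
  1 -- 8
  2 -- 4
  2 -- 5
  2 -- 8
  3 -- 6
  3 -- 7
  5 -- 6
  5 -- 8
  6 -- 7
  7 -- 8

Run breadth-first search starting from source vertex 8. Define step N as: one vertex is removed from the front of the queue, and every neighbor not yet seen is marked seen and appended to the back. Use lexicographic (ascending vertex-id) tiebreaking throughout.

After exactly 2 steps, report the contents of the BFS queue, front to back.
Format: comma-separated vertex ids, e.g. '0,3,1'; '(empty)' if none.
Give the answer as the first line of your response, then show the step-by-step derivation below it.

2,5,7,0,3

step 1: dequeue 8; queue=[1,2,5,7]; order=8
step 2: dequeue 1; queue=[2,5,7,0,3]; order=8,1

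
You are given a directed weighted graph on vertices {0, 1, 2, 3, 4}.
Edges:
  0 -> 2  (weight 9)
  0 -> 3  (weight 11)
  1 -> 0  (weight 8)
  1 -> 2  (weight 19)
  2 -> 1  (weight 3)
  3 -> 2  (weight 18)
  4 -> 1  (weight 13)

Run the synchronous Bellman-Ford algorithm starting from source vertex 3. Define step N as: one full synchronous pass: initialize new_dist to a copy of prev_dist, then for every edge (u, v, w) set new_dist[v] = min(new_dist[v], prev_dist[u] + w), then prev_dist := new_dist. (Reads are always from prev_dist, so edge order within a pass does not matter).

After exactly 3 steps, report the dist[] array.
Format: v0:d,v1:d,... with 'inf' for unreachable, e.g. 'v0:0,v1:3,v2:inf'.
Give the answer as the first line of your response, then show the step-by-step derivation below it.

v0:29,v1:21,v2:18,v3:0,v4:inf

step 1: dist = v0:inf,v1:inf,v2:18,v3:0,v4:inf
step 2: dist = v0:inf,v1:21,v2:18,v3:0,v4:inf
step 3: dist = v0:29,v1:21,v2:18,v3:0,v4:inf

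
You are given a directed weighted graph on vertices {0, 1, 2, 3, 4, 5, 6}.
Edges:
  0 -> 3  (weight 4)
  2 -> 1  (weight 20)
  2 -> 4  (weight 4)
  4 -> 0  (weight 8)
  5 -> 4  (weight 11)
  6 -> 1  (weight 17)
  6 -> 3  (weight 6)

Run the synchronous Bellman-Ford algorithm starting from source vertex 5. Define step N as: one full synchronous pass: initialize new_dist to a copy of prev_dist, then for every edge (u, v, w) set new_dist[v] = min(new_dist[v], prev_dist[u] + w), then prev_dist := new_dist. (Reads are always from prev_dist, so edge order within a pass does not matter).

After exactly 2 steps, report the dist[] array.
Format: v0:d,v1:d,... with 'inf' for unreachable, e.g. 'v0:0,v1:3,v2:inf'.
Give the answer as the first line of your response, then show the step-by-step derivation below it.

v0:19,v1:inf,v2:inf,v3:inf,v4:11,v5:0,v6:inf

step 1: dist = v0:inf,v1:inf,v2:inf,v3:inf,v4:11,v5:0,v6:inf
step 2: dist = v0:19,v1:inf,v2:inf,v3:inf,v4:11,v5:0,v6:inf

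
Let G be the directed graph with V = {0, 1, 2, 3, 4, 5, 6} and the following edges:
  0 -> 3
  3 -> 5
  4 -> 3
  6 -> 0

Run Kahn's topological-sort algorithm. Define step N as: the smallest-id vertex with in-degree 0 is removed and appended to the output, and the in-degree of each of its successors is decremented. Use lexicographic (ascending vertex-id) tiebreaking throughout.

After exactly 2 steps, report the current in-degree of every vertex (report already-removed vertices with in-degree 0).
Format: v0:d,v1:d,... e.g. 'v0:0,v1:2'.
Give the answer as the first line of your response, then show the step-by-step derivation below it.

v0:1,v1:0,v2:0,v3:2,v4:0,v5:1,v6:0

step 1: output 1; order=[1]; indeg=(1,0,0,2,0,1,0)
step 2: output 2; order=[1,2]; indeg=(1,0,0,2,0,1,0)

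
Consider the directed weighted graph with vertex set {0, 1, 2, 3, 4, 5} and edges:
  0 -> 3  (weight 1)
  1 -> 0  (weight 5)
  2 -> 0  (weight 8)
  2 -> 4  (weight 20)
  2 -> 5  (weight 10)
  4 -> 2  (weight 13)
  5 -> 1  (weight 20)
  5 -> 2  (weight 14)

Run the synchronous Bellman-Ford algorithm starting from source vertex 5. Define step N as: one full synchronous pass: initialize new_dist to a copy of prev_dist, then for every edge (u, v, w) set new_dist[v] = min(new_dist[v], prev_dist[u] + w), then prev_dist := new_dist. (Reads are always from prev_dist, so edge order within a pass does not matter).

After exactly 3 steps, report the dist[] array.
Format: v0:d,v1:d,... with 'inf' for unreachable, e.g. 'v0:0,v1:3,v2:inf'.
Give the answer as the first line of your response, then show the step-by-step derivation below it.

v0:22,v1:20,v2:14,v3:23,v4:34,v5:0

step 1: dist = v0:inf,v1:20,v2:14,v3:inf,v4:inf,v5:0
step 2: dist = v0:22,v1:20,v2:14,v3:inf,v4:34,v5:0
step 3: dist = v0:22,v1:20,v2:14,v3:23,v4:34,v5:0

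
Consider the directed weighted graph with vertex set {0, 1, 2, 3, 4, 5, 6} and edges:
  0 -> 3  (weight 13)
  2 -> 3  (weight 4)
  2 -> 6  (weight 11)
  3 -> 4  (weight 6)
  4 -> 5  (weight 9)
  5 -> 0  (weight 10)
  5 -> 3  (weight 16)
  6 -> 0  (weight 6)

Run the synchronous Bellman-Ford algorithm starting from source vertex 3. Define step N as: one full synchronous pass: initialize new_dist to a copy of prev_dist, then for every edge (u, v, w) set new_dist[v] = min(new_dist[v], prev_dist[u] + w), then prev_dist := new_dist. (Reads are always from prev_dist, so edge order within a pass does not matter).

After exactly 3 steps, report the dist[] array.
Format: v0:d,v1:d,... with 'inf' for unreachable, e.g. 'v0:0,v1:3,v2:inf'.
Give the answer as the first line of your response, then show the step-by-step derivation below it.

v0:25,v1:inf,v2:inf,v3:0,v4:6,v5:15,v6:inf

step 1: dist = v0:inf,v1:inf,v2:inf,v3:0,v4:6,v5:inf,v6:inf
step 2: dist = v0:inf,v1:inf,v2:inf,v3:0,v4:6,v5:15,v6:inf
step 3: dist = v0:25,v1:inf,v2:inf,v3:0,v4:6,v5:15,v6:inf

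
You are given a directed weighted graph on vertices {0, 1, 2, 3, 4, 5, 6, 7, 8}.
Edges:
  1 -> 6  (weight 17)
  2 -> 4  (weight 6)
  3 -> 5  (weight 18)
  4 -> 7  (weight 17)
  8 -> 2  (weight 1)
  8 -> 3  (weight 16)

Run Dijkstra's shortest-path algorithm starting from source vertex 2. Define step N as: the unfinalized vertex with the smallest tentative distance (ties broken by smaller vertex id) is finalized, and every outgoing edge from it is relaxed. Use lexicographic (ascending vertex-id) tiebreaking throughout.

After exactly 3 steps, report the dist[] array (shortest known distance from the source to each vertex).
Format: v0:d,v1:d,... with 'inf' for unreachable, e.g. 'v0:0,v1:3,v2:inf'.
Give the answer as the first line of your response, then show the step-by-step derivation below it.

v0:inf,v1:inf,v2:0,v3:inf,v4:6,v5:inf,v6:inf,v7:23,v8:inf

step 1: dist = v0:inf,v1:inf,v2:0,v3:inf,v4:6,v5:inf,v6:inf,v7:inf,v8:inf
step 2: dist = v0:inf,v1:inf,v2:0,v3:inf,v4:6,v5:inf,v6:inf,v7:23,v8:inf
step 3: dist = v0:inf,v1:inf,v2:0,v3:inf,v4:6,v5:inf,v6:inf,v7:23,v8:inf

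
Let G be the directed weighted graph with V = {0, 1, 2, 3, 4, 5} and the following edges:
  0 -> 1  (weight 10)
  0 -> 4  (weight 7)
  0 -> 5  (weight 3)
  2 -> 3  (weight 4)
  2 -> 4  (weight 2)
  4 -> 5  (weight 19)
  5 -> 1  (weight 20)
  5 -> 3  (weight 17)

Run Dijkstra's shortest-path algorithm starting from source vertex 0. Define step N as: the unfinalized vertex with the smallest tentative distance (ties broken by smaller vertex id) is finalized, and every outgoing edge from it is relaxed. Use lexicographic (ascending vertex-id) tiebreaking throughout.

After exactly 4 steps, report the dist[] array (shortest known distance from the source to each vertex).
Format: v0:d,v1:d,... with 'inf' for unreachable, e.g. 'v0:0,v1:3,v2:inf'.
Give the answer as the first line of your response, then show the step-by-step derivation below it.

v0:0,v1:10,v2:inf,v3:20,v4:7,v5:3

step 1: dist = v0:0,v1:10,v2:inf,v3:inf,v4:7,v5:3
step 2: dist = v0:0,v1:10,v2:inf,v3:20,v4:7,v5:3
step 3: dist = v0:0,v1:10,v2:inf,v3:20,v4:7,v5:3
step 4: dist = v0:0,v1:10,v2:inf,v3:20,v4:7,v5:3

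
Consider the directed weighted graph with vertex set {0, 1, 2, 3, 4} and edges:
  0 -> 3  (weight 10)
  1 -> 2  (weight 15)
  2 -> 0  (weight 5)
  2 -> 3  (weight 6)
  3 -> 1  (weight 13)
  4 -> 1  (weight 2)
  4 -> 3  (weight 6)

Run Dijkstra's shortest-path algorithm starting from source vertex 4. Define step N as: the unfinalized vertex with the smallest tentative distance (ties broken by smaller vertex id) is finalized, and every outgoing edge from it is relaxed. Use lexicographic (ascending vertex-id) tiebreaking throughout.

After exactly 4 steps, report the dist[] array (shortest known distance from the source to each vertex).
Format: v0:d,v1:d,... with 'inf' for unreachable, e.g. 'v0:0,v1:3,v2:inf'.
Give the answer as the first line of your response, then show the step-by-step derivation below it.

v0:22,v1:2,v2:17,v3:6,v4:0

step 1: dist = v0:inf,v1:2,v2:inf,v3:6,v4:0
step 2: dist = v0:inf,v1:2,v2:17,v3:6,v4:0
step 3: dist = v0:inf,v1:2,v2:17,v3:6,v4:0
step 4: dist = v0:22,v1:2,v2:17,v3:6,v4:0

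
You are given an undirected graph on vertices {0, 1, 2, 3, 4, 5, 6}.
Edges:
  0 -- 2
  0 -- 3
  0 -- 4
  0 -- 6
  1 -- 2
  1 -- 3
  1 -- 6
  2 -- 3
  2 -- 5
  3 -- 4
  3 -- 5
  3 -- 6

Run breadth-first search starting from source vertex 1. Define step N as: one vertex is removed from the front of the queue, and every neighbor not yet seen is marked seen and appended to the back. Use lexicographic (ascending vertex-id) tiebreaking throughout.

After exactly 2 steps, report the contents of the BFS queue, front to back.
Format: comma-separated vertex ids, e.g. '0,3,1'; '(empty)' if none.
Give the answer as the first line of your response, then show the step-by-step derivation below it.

3,6,0,5

step 1: dequeue 1; queue=[2,3,6]; order=1
step 2: dequeue 2; queue=[3,6,0,5]; order=1,2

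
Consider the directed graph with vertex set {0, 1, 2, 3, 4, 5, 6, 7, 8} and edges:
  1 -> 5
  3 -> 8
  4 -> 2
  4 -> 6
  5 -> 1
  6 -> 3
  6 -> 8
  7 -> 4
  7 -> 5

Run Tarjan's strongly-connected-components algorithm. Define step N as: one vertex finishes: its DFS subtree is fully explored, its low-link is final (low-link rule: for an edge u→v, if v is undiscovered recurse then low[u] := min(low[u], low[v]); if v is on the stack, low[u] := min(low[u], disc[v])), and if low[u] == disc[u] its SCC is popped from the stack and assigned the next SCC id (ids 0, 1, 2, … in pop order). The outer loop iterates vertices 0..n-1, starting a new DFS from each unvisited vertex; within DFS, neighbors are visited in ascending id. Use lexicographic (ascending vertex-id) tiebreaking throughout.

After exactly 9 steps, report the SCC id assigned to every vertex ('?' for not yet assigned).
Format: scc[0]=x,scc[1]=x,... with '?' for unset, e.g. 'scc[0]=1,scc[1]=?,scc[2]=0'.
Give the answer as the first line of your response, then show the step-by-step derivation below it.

scc[0]=0,scc[1]=1,scc[2]=2,scc[3]=4,scc[4]=6,scc[5]=1,scc[6]=5,scc[7]=7,scc[8]=3

step 1: low=(low[0]=0,low[1]=?,low[2]=?,low[3]=?,low[4]=?,low[5]=?,low[6]=?,low[7]=?,low[8]=?); scc=(scc[0]=0,scc[1]=?,scc[2]=?,scc[3]=?,scc[4]=?,scc[5]=?,scc[6]=?,scc[7]=?,scc[8]=?)
step 2: low=(low[0]=0,low[1]=1,low[2]=?,low[3]=?,low[4]=?,low[5]=1,low[6]=?,low[7]=?,low[8]=?); scc=(scc[0]=0,scc[1]=?,scc[2]=?,scc[3]=?,scc[4]=?,scc[5]=?,scc[6]=?,scc[7]=?,scc[8]=?)
step 3: low=(low[0]=0,low[1]=1,low[2]=?,low[3]=?,low[4]=?,low[5]=1,low[6]=?,low[7]=?,low[8]=?); scc=(scc[0]=0,scc[1]=1,scc[2]=?,scc[3]=?,scc[4]=?,scc[5]=1,scc[6]=?,scc[7]=?,scc[8]=?)
step 4: low=(low[0]=0,low[1]=1,low[2]=3,low[3]=?,low[4]=?,low[5]=1,low[6]=?,low[7]=?,low[8]=?); scc=(scc[0]=0,scc[1]=1,scc[2]=2,scc[3]=?,scc[4]=?,scc[5]=1,scc[6]=?,scc[7]=?,scc[8]=?)
step 5: low=(low[0]=0,low[1]=1,low[2]=3,low[3]=4,low[4]=?,low[5]=1,low[6]=?,low[7]=?,low[8]=5); scc=(scc[0]=0,scc[1]=1,scc[2]=2,scc[3]=?,scc[4]=?,scc[5]=1,scc[6]=?,scc[7]=?,scc[8]=3)
step 6: low=(low[0]=0,low[1]=1,low[2]=3,low[3]=4,low[4]=?,low[5]=1,low[6]=?,low[7]=?,low[8]=5); scc=(scc[0]=0,scc[1]=1,scc[2]=2,scc[3]=4,scc[4]=?,scc[5]=1,scc[6]=?,scc[7]=?,scc[8]=3)
step 7: low=(low[0]=0,low[1]=1,low[2]=3,low[3]=4,low[4]=6,low[5]=1,low[6]=7,low[7]=?,low[8]=5); scc=(scc[0]=0,scc[1]=1,scc[2]=2,scc[3]=4,scc[4]=?,scc[5]=1,scc[6]=5,scc[7]=?,scc[8]=3)
step 8: low=(low[0]=0,low[1]=1,low[2]=3,low[3]=4,low[4]=6,low[5]=1,low[6]=7,low[7]=?,low[8]=5); scc=(scc[0]=0,scc[1]=1,scc[2]=2,scc[3]=4,scc[4]=6,scc[5]=1,scc[6]=5,scc[7]=?,scc[8]=3)
step 9: low=(low[0]=0,low[1]=1,low[2]=3,low[3]=4,low[4]=6,low[5]=1,low[6]=7,low[7]=8,low[8]=5); scc=(scc[0]=0,scc[1]=1,scc[2]=2,scc[3]=4,scc[4]=6,scc[5]=1,scc[6]=5,scc[7]=7,scc[8]=3)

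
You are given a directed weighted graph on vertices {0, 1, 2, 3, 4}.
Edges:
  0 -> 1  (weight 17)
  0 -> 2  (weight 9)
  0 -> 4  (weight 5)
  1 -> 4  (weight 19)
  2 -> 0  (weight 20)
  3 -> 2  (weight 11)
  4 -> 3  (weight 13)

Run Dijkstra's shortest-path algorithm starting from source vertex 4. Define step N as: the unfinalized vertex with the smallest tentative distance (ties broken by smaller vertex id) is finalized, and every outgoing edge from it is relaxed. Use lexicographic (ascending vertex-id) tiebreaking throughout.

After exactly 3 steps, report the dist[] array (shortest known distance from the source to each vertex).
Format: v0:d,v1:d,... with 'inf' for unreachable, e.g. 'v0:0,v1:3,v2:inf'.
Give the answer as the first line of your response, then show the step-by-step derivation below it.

v0:44,v1:inf,v2:24,v3:13,v4:0

step 1: dist = v0:inf,v1:inf,v2:inf,v3:13,v4:0
step 2: dist = v0:inf,v1:inf,v2:24,v3:13,v4:0
step 3: dist = v0:44,v1:inf,v2:24,v3:13,v4:0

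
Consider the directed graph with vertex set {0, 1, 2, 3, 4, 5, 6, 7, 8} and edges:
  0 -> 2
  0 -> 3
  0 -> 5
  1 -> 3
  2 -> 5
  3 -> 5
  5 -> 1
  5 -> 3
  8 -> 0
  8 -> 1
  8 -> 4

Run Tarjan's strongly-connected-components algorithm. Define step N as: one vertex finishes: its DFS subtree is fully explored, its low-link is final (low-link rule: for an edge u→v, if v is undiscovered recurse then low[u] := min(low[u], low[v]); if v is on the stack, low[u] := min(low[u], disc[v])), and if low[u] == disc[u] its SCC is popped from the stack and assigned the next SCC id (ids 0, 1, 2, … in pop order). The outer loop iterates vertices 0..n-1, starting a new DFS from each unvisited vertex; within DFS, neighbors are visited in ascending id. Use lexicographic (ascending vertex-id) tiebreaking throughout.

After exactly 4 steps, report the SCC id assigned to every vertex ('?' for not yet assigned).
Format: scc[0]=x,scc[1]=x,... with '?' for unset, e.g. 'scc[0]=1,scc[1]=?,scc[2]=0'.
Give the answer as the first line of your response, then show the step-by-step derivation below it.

scc[0]=?,scc[1]=0,scc[2]=1,scc[3]=0,scc[4]=?,scc[5]=0,scc[6]=?,scc[7]=?,scc[8]=?

step 1: low=(low[0]=0,low[1]=3,low[2]=1,low[3]=2,low[4]=?,low[5]=2,low[6]=?,low[7]=?,low[8]=?); scc=(scc[0]=?,scc[1]=?,scc[2]=?,scc[3]=?,scc[4]=?,scc[5]=?,scc[6]=?,scc[7]=?,scc[8]=?)
step 2: low=(low[0]=0,low[1]=2,low[2]=1,low[3]=2,low[4]=?,low[5]=2,low[6]=?,low[7]=?,low[8]=?); scc=(scc[0]=?,scc[1]=?,scc[2]=?,scc[3]=?,scc[4]=?,scc[5]=?,scc[6]=?,scc[7]=?,scc[8]=?)
step 3: low=(low[0]=0,low[1]=2,low[2]=1,low[3]=2,low[4]=?,low[5]=2,low[6]=?,low[7]=?,low[8]=?); scc=(scc[0]=?,scc[1]=0,scc[2]=?,scc[3]=0,scc[4]=?,scc[5]=0,scc[6]=?,scc[7]=?,scc[8]=?)
step 4: low=(low[0]=0,low[1]=2,low[2]=1,low[3]=2,low[4]=?,low[5]=2,low[6]=?,low[7]=?,low[8]=?); scc=(scc[0]=?,scc[1]=0,scc[2]=1,scc[3]=0,scc[4]=?,scc[5]=0,scc[6]=?,scc[7]=?,scc[8]=?)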